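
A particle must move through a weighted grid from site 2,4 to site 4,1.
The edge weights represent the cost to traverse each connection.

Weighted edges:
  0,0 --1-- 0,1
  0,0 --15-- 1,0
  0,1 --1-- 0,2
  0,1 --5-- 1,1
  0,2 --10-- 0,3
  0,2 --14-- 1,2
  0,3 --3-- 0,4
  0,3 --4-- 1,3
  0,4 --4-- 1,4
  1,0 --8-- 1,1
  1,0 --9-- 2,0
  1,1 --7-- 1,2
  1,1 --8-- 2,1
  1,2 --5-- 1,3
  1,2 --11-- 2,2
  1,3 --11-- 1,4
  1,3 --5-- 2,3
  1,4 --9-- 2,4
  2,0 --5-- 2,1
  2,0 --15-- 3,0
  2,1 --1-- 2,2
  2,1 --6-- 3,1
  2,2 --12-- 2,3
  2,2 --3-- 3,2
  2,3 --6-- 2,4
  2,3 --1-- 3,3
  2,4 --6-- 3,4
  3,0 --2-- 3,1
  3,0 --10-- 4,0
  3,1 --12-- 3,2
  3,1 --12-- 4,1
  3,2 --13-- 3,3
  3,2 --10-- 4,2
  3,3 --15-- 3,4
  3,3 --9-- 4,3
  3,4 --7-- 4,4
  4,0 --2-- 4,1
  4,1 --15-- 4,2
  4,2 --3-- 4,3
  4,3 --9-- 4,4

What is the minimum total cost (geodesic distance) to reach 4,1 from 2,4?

Shortest path: 2,4 → 2,3 → 3,3 → 4,3 → 4,2 → 4,1, total weight = 34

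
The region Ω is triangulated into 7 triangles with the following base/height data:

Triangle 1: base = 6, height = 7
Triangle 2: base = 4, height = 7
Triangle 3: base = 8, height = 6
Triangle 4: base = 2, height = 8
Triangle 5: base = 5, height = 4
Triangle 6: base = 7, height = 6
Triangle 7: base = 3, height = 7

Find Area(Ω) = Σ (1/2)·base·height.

(1/2)×6×7 + (1/2)×4×7 + (1/2)×8×6 + (1/2)×2×8 + (1/2)×5×4 + (1/2)×7×6 + (1/2)×3×7 = 108.5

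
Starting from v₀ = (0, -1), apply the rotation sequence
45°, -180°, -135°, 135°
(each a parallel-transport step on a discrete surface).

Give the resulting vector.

Total rotation: 45° + (-180°) + (-135°) + 135° = -135°. Final vector: (-0.7071, 0.7071)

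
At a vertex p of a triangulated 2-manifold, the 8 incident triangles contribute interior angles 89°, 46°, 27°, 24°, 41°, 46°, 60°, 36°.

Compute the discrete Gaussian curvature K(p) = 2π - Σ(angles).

Sum of angles = 369°. K = 360° - 369° = -9° = -π/20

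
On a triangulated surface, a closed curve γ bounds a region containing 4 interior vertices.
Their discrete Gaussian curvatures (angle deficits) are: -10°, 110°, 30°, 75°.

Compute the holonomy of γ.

Holonomy = total enclosed curvature = (-10°) + 110° + 30° + 75° = 205°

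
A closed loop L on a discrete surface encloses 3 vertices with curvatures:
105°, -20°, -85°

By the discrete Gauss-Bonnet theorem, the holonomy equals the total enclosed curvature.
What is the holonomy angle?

Holonomy = total enclosed curvature = 105° + (-20°) + (-85°) = 0°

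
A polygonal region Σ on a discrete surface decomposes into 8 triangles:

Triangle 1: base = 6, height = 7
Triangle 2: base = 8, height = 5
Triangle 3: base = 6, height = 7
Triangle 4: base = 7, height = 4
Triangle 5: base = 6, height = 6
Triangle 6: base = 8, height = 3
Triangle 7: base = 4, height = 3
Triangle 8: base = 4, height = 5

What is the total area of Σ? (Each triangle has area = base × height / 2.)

(1/2)×6×7 + (1/2)×8×5 + (1/2)×6×7 + (1/2)×7×4 + (1/2)×6×6 + (1/2)×8×3 + (1/2)×4×3 + (1/2)×4×5 = 122.0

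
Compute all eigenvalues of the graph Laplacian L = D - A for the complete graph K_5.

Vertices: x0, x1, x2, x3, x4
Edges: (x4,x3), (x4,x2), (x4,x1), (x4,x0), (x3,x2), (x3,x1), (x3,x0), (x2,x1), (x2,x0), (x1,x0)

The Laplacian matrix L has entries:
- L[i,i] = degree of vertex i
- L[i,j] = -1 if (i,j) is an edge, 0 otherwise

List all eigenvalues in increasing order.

For the complete graph K_n, L = nI − J (J = all-ones matrix). J has eigenvalues n (once, eigenvector 𝟙) and 0 (multiplicity n−1), so L has eigenvalues 0 (once) and n (multiplicity n−1). Here n = 5: eigenvalue 0 once and 5 with multiplicity 4.
Laplacian eigenvalues (increasing order): [0.0, 5.0, 5.0, 5.0, 5.0]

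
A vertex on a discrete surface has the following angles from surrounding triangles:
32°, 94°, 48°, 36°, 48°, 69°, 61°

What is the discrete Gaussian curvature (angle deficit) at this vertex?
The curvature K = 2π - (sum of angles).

Sum of angles = 388°. K = 360° - 388° = -28° = -7π/45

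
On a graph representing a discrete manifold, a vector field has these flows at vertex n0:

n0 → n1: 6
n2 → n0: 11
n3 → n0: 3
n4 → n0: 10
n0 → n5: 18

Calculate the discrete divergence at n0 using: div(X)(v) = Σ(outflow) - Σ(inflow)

Divergence = sum of outgoing flows = 6 + (-11) + (-3) + (-10) + 18 = 0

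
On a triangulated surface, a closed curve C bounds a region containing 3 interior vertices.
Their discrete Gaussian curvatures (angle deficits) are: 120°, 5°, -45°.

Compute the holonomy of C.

Holonomy = total enclosed curvature = 120° + 5° + (-45°) = 80°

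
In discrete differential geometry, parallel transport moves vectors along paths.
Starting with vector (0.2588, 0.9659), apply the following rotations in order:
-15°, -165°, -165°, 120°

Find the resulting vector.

Total rotation: (-15°) + (-165°) + (-165°) + 120° = -225° ≡ 135° (mod 360°). Final vector: (-0.8660, -0.5000)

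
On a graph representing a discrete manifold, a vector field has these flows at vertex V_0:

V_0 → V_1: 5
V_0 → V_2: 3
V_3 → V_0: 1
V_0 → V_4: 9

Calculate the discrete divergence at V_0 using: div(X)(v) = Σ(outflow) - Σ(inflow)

Divergence = sum of outgoing flows = 5 + 3 + (-1) + 9 = 16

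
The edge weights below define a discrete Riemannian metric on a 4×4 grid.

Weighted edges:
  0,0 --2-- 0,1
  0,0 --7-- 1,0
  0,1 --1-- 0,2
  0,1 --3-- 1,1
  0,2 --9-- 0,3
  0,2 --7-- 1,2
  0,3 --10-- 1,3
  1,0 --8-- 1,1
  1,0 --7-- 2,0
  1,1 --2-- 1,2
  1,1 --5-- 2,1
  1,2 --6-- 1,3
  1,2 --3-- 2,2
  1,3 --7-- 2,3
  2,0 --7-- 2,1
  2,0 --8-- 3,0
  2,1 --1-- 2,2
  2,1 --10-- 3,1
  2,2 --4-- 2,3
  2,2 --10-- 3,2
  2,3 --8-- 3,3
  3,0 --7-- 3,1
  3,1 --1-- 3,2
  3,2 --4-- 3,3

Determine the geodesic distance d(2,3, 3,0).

Shortest path: 2,3 → 2,2 → 2,1 → 2,0 → 3,0, total weight = 20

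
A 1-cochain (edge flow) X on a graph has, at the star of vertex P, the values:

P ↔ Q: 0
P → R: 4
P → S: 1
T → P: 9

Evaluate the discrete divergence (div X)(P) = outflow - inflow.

Divergence = sum of outgoing flows = 0 + 4 + 1 + (-9) = -4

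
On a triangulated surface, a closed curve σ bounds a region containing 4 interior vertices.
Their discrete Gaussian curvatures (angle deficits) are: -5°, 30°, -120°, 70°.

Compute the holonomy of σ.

Holonomy = total enclosed curvature = (-5°) + 30° + (-120°) + 70° = -25°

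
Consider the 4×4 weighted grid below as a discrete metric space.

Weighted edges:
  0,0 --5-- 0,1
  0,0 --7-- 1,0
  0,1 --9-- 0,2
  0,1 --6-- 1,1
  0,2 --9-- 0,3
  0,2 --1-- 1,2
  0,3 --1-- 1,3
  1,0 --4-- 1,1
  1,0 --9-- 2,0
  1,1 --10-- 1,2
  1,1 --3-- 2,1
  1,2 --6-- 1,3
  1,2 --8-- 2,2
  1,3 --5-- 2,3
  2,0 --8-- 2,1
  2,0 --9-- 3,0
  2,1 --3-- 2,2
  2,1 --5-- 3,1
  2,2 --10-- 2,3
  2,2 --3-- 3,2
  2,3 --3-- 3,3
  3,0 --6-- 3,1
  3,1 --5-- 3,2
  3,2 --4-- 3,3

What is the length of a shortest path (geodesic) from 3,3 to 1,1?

Shortest path: 3,3 → 3,2 → 2,2 → 2,1 → 1,1, total weight = 13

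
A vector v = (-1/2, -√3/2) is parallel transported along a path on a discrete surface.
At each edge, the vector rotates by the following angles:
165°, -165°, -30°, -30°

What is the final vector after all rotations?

Total rotation: 165° + (-165°) + (-30°) + (-30°) = -60°. Final vector: (-1, 0)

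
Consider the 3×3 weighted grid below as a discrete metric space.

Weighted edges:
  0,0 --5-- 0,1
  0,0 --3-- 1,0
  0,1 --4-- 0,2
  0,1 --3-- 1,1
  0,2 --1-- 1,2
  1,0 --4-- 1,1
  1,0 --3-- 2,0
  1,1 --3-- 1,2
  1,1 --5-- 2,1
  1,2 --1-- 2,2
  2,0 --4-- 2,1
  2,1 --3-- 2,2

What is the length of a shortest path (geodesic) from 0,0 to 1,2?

Shortest path: 0,0 → 1,0 → 1,1 → 1,2, total weight = 10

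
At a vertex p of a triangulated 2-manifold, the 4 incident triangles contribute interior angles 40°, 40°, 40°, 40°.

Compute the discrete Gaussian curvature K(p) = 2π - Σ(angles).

Sum of angles = 160°. K = 360° - 160° = 200° = 10π/9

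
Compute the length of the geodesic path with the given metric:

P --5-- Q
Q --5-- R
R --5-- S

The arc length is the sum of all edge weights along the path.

Arc length = 5 + 5 + 5 = 15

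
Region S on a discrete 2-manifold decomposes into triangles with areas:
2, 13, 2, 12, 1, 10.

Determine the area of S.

2 + 13 + 2 + 12 + 1 + 10 = 40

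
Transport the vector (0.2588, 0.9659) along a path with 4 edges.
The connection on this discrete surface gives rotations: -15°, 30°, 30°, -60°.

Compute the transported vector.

Total rotation: (-15°) + 30° + 30° + (-60°) = -15°. Final vector: (0.5000, 0.8660)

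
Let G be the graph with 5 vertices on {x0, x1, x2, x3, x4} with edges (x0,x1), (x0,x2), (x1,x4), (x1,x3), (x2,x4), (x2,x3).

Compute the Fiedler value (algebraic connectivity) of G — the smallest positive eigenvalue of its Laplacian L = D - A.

Degrees: deg(x0) = 2, deg(x1) = 3, deg(x2) = 3, deg(x3) = 2, deg(x4) = 2.
L = D − A with rows/columns ordered (x0, x1, x2, x3, x4):
  [ 2, -1, -1,  0,  0]
  [-1,  3,  0, -1, -1]
  [-1,  0,  3, -1, -1]
  [ 0, -1, -1,  2,  0]
  [ 0, -1, -1,  0,  2]
Characteristic polynomial: det(λI − L) = λ(λ − 2)²(λ − 3)(λ − 5).
Roots: λ = 0; (λ − 2) = 0 ⇒ λ = 2 (multiplicity 2); (λ − 3) = 0 ⇒ λ = 3; (λ − 5) = 0 ⇒ λ = 5.
(Check: the roots sum (with multiplicity) to 12, matching trace L = Σdeg = 2·6 = 12.)
Laplacian eigenvalues: [0.0, 2.0, 2.0, 3.0, 5.0]. Algebraic connectivity (smallest non-zero eigenvalue) = 2.0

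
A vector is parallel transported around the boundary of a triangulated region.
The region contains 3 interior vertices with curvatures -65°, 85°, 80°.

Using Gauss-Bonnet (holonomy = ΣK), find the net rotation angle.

Holonomy = total enclosed curvature = (-65°) + 85° + 80° = 100°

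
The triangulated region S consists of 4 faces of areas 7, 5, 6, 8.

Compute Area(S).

7 + 5 + 6 + 8 = 26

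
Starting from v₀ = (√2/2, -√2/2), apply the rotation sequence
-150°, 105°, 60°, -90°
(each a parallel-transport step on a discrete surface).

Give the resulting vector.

Total rotation: (-150°) + 105° + 60° + (-90°) = -75°. Final vector: (-0.5000, -0.8660)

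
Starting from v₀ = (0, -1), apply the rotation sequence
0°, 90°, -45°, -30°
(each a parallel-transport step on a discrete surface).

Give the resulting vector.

Total rotation: 0° + 90° + (-45°) + (-30°) = 15°. Final vector: (0.2588, -0.9659)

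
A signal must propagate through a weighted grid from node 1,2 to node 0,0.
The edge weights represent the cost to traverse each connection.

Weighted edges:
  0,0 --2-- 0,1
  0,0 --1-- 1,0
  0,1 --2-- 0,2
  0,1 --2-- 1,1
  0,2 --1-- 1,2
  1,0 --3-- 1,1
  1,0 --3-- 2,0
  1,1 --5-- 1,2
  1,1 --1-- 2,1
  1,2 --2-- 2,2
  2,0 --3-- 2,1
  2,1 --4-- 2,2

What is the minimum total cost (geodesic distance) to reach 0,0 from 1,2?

Shortest path: 1,2 → 0,2 → 0,1 → 0,0, total weight = 5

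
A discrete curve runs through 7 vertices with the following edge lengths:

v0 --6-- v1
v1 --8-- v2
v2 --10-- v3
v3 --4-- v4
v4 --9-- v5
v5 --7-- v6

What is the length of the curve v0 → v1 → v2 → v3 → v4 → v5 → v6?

Arc length = 6 + 8 + 10 + 4 + 9 + 7 = 44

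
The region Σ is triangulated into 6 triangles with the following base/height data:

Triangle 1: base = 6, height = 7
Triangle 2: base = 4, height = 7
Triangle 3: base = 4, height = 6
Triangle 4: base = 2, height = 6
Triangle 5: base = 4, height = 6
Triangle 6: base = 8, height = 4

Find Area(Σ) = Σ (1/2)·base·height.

(1/2)×6×7 + (1/2)×4×7 + (1/2)×4×6 + (1/2)×2×6 + (1/2)×4×6 + (1/2)×8×4 = 81.0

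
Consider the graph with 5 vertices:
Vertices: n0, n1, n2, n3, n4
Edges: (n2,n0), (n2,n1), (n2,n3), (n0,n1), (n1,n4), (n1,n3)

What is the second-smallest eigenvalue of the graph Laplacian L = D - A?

Degrees: deg(n0) = 2, deg(n1) = 4, deg(n2) = 3, deg(n3) = 2, deg(n4) = 1.
L = D − A with rows/columns ordered (n0, n1, n2, n3, n4):
  [ 2, -1, -1,  0,  0]
  [-1,  4, -1, -1, -1]
  [-1, -1,  3, -1,  0]
  [ 0, -1, -1,  2,  0]
  [ 0, -1,  0,  0,  1]
Characteristic polynomial: det(λI − L) = λ(λ − 1)(λ − 2)(λ − 4)(λ − 5).
Roots: λ = 0; (λ − 1) = 0 ⇒ λ = 1; (λ − 2) = 0 ⇒ λ = 2; (λ − 4) = 0 ⇒ λ = 4; (λ − 5) = 0 ⇒ λ = 5.
(Check: the roots sum (with multiplicity) to 12, matching trace L = Σdeg = 2·6 = 12.)
Laplacian eigenvalues: [0.0, 1.0, 2.0, 4.0, 5.0]. Algebraic connectivity (smallest non-zero eigenvalue) = 1.0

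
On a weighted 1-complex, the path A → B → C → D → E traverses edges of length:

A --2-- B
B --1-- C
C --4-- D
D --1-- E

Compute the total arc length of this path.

Arc length = 2 + 1 + 4 + 1 = 8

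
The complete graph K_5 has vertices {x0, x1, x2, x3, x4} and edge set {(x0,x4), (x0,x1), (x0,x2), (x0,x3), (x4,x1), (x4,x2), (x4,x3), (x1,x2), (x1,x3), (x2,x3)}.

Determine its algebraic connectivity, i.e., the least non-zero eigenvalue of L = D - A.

For the complete graph K_n, L = nI − J (J = all-ones matrix). J has eigenvalues n (once, eigenvector 𝟙) and 0 (multiplicity n−1), so L has eigenvalues 0 (once) and n (multiplicity n−1). Here n = 5: eigenvalue 0 once and 5 with multiplicity 4.
Laplacian eigenvalues: [0.0, 5.0, 5.0, 5.0, 5.0]. Algebraic connectivity (smallest non-zero eigenvalue) = 5.0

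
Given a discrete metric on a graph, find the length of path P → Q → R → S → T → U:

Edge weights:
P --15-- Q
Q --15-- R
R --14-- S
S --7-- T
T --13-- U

Arc length = 15 + 15 + 14 + 7 + 13 = 64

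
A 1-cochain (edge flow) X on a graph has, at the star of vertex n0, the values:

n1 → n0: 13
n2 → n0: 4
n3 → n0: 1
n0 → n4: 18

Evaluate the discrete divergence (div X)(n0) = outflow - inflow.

Divergence = sum of outgoing flows = (-13) + (-4) + (-1) + 18 = 0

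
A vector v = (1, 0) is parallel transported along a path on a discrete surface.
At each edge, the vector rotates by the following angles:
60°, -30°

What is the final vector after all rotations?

Total rotation: 60° + (-30°) = 30°. Final vector: (0.8660, 0.5000)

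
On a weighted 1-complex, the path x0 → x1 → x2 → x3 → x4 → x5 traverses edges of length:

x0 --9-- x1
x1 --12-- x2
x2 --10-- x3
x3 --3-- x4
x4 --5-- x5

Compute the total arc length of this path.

Arc length = 9 + 12 + 10 + 3 + 5 = 39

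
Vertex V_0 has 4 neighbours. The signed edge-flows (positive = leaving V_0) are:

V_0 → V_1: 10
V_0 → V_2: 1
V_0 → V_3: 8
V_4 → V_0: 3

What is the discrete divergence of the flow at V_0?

Divergence = sum of outgoing flows = 10 + 1 + 8 + (-3) = 16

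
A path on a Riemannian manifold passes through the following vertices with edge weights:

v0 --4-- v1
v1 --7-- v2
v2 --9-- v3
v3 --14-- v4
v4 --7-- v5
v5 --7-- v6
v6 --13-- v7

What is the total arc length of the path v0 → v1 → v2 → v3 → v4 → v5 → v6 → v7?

Arc length = 4 + 7 + 9 + 14 + 7 + 7 + 13 = 61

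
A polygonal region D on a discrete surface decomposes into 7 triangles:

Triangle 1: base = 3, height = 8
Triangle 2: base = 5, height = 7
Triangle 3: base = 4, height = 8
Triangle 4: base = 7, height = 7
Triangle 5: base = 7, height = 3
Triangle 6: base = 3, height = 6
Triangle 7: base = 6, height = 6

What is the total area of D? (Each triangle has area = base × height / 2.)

(1/2)×3×8 + (1/2)×5×7 + (1/2)×4×8 + (1/2)×7×7 + (1/2)×7×3 + (1/2)×3×6 + (1/2)×6×6 = 107.5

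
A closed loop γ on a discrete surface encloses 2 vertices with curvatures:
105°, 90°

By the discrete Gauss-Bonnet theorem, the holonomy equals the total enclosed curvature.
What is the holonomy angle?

Holonomy = total enclosed curvature = 105° + 90° = 195°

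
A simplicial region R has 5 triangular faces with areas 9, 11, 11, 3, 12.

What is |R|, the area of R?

9 + 11 + 11 + 3 + 12 = 46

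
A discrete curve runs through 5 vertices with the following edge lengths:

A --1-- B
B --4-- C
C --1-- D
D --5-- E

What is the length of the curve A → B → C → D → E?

Arc length = 1 + 4 + 1 + 5 = 11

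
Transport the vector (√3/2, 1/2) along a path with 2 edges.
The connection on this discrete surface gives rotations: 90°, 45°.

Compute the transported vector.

Total rotation: 90° + 45° = 135°. Final vector: (-0.9659, 0.2588)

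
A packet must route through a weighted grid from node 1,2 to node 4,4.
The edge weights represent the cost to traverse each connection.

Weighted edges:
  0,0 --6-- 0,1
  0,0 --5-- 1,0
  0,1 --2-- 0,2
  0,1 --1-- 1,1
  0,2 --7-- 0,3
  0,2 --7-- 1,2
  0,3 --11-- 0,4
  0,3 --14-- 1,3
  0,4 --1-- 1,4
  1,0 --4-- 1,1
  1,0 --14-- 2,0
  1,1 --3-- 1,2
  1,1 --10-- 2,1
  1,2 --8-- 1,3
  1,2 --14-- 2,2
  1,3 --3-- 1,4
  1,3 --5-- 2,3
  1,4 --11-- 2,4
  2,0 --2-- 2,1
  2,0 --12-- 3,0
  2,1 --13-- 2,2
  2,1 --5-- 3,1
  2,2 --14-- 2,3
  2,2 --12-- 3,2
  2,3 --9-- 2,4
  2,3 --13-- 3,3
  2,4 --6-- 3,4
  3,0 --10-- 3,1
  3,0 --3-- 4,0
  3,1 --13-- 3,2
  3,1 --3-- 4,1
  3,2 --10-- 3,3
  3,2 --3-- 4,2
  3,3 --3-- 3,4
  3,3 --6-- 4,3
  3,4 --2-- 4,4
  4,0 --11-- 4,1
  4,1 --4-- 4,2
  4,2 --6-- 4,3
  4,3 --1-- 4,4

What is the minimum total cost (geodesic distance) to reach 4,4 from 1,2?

Shortest path: 1,2 → 1,3 → 1,4 → 2,4 → 3,4 → 4,4, total weight = 30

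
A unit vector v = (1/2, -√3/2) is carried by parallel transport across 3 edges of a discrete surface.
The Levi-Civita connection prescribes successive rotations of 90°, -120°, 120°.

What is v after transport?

Total rotation: 90° + (-120°) + 120° = 90°. Final vector: (0.8660, 0.5000)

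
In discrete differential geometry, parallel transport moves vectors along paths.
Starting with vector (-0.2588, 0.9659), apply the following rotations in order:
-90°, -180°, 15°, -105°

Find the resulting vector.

Total rotation: (-90°) + (-180°) + 15° + (-105°) = -360° ≡ 0° (mod 360°). Final vector: (-0.2588, 0.9659)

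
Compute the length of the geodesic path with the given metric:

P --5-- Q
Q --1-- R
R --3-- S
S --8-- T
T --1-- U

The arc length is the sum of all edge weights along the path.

Arc length = 5 + 1 + 3 + 8 + 1 = 18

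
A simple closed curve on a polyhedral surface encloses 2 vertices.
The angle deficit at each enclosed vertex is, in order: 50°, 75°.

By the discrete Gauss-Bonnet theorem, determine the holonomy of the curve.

Holonomy = total enclosed curvature = 50° + 75° = 125°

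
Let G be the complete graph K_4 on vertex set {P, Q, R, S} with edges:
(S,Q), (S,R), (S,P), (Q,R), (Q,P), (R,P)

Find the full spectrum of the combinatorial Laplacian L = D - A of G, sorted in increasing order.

For the complete graph K_n, L = nI − J (J = all-ones matrix). J has eigenvalues n (once, eigenvector 𝟙) and 0 (multiplicity n−1), so L has eigenvalues 0 (once) and n (multiplicity n−1). Here n = 4: eigenvalue 0 once and 4 with multiplicity 3.
Laplacian eigenvalues (increasing order): [0.0, 4.0, 4.0, 4.0]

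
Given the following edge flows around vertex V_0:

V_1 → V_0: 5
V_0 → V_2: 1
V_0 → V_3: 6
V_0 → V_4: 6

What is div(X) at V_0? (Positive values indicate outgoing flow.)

Divergence = sum of outgoing flows = (-5) + 1 + 6 + 6 = 8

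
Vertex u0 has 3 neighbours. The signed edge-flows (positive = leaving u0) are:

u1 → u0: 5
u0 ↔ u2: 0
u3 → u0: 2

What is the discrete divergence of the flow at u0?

Divergence = sum of outgoing flows = (-5) + 0 + (-2) = -7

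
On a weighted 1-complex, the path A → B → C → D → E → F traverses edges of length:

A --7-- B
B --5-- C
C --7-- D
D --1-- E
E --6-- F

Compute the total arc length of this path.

Arc length = 7 + 5 + 7 + 1 + 6 = 26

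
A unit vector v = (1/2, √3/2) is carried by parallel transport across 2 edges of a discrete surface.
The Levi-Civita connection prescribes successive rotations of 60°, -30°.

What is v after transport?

Total rotation: 60° + (-30°) = 30°. Final vector: (0, 1)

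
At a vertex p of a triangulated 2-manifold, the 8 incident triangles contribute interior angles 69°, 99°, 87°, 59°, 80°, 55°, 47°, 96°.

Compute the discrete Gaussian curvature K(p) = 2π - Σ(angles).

Sum of angles = 592°. K = 360° - 592° = -232° = -58π/45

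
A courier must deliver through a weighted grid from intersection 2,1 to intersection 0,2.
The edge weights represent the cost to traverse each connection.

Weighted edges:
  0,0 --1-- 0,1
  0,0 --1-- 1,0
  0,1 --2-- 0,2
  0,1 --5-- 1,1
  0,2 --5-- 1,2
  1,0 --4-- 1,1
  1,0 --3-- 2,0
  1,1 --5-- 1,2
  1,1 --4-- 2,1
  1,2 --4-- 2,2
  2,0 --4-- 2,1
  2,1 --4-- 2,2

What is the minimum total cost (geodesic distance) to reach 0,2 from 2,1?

Shortest path: 2,1 → 1,1 → 0,1 → 0,2, total weight = 11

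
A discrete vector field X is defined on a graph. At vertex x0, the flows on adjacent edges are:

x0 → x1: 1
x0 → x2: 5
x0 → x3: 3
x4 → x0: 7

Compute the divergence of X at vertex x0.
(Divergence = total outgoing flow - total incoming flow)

Divergence = sum of outgoing flows = 1 + 5 + 3 + (-7) = 2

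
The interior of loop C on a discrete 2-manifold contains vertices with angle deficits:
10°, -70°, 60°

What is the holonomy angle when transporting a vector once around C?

Holonomy = total enclosed curvature = 10° + (-70°) + 60° = 0°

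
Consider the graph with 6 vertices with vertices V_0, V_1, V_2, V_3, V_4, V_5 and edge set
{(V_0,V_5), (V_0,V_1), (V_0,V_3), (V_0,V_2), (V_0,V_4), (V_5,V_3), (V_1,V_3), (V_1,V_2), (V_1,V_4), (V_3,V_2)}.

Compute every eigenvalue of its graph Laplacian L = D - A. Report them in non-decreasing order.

Degrees: deg(V_0) = 5, deg(V_1) = 4, deg(V_2) = 3, deg(V_3) = 4, deg(V_4) = 2, deg(V_5) = 2.
L = D − A with rows/columns ordered (V_0, V_1, V_2, V_3, V_4, V_5):
  [ 5, -1, -1, -1, -1, -1]
  [-1,  4, -1, -1, -1,  0]
  [-1, -1,  3, -1,  0,  0]
  [-1, -1, -1,  4,  0, -1]
  [-1, -1,  0,  0,  2,  0]
  [-1,  0,  0, -1,  0,  2]
Characteristic polynomial: det(λI − L) = λ(λ² − 7λ + 9)(λ² − 7λ + 11)(λ − 6).
Roots: λ = 0; (λ² − 7λ + 9) = 0 ⇒ λ = (7 ± √13)/2 ≈ 1.6972, 5.3028; (λ² − 7λ + 11) = 0 ⇒ λ = (7 ± √5)/2 ≈ 2.382, 4.618; (λ − 6) = 0 ⇒ λ = 6.
(Check: the roots sum (with multiplicity) to 20, matching trace L = Σdeg = 2·10 = 20.)
Laplacian eigenvalues (increasing order): [0.0, 1.6972, 2.382, 4.618, 5.3028, 6.0]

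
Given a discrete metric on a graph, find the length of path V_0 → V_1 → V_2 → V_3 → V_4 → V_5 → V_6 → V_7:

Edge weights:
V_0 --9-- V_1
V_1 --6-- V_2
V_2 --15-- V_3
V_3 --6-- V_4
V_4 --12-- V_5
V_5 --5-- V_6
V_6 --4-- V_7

Arc length = 9 + 6 + 15 + 6 + 12 + 5 + 4 = 57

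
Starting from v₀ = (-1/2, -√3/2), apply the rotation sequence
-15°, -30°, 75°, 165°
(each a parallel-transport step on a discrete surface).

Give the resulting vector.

Total rotation: (-15°) + (-30°) + 75° + 165° = 195° ≡ -165° (mod 360°). Final vector: (0.2588, 0.9659)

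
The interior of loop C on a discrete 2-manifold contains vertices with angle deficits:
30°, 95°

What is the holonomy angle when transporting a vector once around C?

Holonomy = total enclosed curvature = 30° + 95° = 125°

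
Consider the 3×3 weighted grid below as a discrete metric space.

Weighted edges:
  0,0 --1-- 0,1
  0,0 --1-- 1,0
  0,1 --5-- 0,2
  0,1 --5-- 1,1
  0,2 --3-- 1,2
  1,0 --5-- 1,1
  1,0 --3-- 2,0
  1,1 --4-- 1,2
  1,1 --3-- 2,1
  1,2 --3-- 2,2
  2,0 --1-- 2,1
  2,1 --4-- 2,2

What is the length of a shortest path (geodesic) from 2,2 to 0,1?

Shortest path: 2,2 → 2,1 → 2,0 → 1,0 → 0,0 → 0,1, total weight = 10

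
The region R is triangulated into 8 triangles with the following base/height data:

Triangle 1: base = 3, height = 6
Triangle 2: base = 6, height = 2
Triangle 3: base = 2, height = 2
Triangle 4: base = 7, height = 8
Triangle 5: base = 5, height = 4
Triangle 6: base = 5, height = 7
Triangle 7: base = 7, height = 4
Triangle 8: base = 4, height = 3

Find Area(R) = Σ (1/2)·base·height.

(1/2)×3×6 + (1/2)×6×2 + (1/2)×2×2 + (1/2)×7×8 + (1/2)×5×4 + (1/2)×5×7 + (1/2)×7×4 + (1/2)×4×3 = 92.5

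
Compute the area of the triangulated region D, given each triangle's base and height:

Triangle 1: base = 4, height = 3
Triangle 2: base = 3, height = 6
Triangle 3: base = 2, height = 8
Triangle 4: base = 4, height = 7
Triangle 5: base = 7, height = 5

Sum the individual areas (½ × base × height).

(1/2)×4×3 + (1/2)×3×6 + (1/2)×2×8 + (1/2)×4×7 + (1/2)×7×5 = 54.5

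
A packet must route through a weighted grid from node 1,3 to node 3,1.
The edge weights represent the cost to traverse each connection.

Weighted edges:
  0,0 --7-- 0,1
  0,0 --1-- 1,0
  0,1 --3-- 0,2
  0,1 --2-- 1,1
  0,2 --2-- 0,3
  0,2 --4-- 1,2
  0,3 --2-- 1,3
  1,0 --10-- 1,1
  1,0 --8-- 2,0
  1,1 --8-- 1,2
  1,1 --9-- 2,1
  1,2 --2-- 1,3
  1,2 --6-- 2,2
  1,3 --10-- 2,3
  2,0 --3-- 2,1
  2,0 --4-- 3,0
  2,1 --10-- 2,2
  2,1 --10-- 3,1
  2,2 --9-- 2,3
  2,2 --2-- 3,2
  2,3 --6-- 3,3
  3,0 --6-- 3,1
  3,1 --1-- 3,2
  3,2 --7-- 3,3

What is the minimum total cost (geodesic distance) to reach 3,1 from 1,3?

Shortest path: 1,3 → 1,2 → 2,2 → 3,2 → 3,1, total weight = 11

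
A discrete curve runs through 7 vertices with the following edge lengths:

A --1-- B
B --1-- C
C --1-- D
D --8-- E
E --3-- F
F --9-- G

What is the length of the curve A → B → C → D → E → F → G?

Arc length = 1 + 1 + 1 + 8 + 3 + 9 = 23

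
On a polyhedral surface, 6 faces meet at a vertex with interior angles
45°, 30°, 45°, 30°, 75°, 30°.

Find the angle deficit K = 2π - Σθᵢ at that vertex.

Sum of angles = 255°. K = 360° - 255° = 105°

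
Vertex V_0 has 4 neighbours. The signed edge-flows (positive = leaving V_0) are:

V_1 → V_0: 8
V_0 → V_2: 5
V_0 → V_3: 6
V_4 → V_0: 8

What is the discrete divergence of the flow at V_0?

Divergence = sum of outgoing flows = (-8) + 5 + 6 + (-8) = -5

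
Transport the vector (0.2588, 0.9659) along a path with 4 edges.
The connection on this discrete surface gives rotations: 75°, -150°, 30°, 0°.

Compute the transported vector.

Total rotation: 75° + (-150°) + 30° + 0° = -45°. Final vector: (0.8660, 0.5000)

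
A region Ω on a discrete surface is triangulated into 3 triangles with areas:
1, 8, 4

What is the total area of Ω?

1 + 8 + 4 = 13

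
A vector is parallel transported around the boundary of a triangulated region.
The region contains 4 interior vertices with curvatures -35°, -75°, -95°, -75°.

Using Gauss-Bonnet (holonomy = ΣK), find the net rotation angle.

Holonomy = total enclosed curvature = (-35°) + (-75°) + (-95°) + (-75°) = -280°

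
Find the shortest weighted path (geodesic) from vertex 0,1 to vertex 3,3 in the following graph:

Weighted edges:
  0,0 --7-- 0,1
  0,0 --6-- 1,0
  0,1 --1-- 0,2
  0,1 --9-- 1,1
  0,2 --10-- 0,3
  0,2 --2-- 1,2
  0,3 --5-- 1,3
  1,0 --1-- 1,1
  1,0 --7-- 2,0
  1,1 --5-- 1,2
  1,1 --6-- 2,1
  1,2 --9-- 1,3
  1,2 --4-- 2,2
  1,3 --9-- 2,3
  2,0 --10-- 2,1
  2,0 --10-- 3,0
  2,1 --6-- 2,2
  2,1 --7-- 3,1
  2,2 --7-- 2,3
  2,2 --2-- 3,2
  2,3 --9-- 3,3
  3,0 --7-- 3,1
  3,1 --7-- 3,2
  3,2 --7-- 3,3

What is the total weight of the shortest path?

Shortest path: 0,1 → 0,2 → 1,2 → 2,2 → 3,2 → 3,3, total weight = 16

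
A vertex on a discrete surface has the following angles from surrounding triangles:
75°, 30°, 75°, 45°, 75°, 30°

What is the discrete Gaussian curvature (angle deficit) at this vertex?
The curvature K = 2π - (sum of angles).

Sum of angles = 330°. K = 360° - 330° = 30°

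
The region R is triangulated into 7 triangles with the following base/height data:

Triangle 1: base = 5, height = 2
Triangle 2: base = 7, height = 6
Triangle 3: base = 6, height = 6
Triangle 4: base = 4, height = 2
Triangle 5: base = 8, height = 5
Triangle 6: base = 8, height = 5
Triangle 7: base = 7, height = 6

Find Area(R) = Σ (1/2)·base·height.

(1/2)×5×2 + (1/2)×7×6 + (1/2)×6×6 + (1/2)×4×2 + (1/2)×8×5 + (1/2)×8×5 + (1/2)×7×6 = 109.0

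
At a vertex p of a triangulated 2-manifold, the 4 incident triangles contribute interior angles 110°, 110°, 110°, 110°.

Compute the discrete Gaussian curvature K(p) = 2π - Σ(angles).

Sum of angles = 440°. K = 360° - 440° = -80° = -4π/9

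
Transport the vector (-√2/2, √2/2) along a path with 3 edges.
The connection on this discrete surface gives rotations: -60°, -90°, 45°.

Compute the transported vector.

Total rotation: (-60°) + (-90°) + 45° = -105°. Final vector: (0.8660, 0.5000)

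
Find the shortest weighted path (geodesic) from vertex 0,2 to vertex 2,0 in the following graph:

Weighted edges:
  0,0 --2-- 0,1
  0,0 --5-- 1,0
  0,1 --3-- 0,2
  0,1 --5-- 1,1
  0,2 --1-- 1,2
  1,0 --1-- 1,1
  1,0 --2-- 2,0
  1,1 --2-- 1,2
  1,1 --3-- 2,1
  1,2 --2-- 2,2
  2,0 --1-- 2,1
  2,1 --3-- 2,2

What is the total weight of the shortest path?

Shortest path: 0,2 → 1,2 → 1,1 → 1,0 → 2,0, total weight = 6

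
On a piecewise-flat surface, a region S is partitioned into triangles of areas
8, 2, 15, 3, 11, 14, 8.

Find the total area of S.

8 + 2 + 15 + 3 + 11 + 14 + 8 = 61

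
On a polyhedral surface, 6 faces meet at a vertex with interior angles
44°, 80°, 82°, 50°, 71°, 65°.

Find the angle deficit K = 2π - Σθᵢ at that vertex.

Sum of angles = 392°. K = 360° - 392° = -32° = -8π/45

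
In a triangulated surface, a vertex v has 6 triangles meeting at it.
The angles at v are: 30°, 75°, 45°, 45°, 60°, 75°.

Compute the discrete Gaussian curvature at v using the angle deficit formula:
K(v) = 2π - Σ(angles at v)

Sum of angles = 330°. K = 360° - 330° = 30° = π/6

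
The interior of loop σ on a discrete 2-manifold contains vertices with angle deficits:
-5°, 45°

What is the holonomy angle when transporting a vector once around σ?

Holonomy = total enclosed curvature = (-5°) + 45° = 40°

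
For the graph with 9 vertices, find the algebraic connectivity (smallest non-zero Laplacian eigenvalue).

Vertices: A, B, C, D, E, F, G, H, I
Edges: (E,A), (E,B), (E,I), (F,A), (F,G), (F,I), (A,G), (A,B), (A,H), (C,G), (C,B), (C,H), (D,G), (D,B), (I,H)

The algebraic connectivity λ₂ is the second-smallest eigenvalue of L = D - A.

Degrees: deg(A) = 5, deg(B) = 4, deg(C) = 3, deg(D) = 2, deg(E) = 3, deg(F) = 3, deg(G) = 4, deg(H) = 3, deg(I) = 3.
L = D − A with rows/columns ordered (A, B, C, D, E, F, G, H, I):
  [ 5, -1,  0,  0, -1, -1, -1, -1,  0]
  [-1,  4, -1, -1, -1,  0,  0,  0,  0]
  [ 0, -1,  3,  0,  0,  0, -1, -1,  0]
  [ 0, -1,  0,  2,  0,  0, -1,  0,  0]
  [-1, -1,  0,  0,  3,  0,  0,  0, -1]
  [-1,  0,  0,  0,  0,  3, -1,  0, -1]
  [-1,  0, -1, -1,  0, -1,  4,  0,  0]
  [-1,  0, -1,  0,  0,  0,  0,  3, -1]
  [ 0,  0,  0,  0, -1, -1,  0, -1,  3]
Characteristic polynomial: det(λI − L) = λ(λ² − 7λ + 8)(λ² − 9λ + 15)(λ² − 7λ + 11)(λ − 3)(λ − 4).
Roots: λ = 0; (λ² − 7λ + 8) = 0 ⇒ λ = (7 ± √17)/2 ≈ 1.4384, 5.5616; (λ² − 9λ + 15) = 0 ⇒ λ = (9 ± √21)/2 ≈ 2.2087, 6.7913; (λ² − 7λ + 11) = 0 ⇒ λ = (7 ± √5)/2 ≈ 2.382, 4.618; (λ − 3) = 0 ⇒ λ = 3; (λ − 4) = 0 ⇒ λ = 4.
(Check: the roots sum (with multiplicity) to 30, matching trace L = Σdeg = 2·15 = 30.)
Laplacian eigenvalues: [0.0, 1.4384, 2.2087, 2.382, 3.0, 4.0, 4.618, 5.5616, 6.7913]. Algebraic connectivity (smallest non-zero eigenvalue) = 1.4384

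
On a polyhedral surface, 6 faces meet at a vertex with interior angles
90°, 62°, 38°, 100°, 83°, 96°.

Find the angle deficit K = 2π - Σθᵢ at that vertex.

Sum of angles = 469°. K = 360° - 469° = -109° = -109π/180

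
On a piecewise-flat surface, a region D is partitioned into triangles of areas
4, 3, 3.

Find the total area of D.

4 + 3 + 3 = 10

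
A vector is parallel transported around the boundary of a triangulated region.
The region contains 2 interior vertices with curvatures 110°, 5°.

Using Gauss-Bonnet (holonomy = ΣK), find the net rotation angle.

Holonomy = total enclosed curvature = 110° + 5° = 115°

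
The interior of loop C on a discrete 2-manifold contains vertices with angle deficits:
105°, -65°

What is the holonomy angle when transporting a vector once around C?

Holonomy = total enclosed curvature = 105° + (-65°) = 40°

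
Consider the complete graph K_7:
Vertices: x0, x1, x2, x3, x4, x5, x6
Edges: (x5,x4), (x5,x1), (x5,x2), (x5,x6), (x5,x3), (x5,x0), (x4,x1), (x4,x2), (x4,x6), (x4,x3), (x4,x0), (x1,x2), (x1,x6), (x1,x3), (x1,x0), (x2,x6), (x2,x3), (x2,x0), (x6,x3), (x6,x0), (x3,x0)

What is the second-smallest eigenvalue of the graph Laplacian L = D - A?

For the complete graph K_n, L = nI − J (J = all-ones matrix). J has eigenvalues n (once, eigenvector 𝟙) and 0 (multiplicity n−1), so L has eigenvalues 0 (once) and n (multiplicity n−1). Here n = 7: eigenvalue 0 once and 7 with multiplicity 6.
Laplacian eigenvalues: [0.0, 7.0, 7.0, 7.0, 7.0, 7.0, 7.0]. Algebraic connectivity (smallest non-zero eigenvalue) = 7.0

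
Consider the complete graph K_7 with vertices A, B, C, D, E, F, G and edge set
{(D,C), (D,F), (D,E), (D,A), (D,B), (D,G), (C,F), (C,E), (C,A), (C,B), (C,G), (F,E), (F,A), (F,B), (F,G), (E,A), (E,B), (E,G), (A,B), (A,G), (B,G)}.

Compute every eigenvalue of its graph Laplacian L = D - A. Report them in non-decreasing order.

For the complete graph K_n, L = nI − J (J = all-ones matrix). J has eigenvalues n (once, eigenvector 𝟙) and 0 (multiplicity n−1), so L has eigenvalues 0 (once) and n (multiplicity n−1). Here n = 7: eigenvalue 0 once and 7 with multiplicity 6.
Laplacian eigenvalues (increasing order): [0.0, 7.0, 7.0, 7.0, 7.0, 7.0, 7.0]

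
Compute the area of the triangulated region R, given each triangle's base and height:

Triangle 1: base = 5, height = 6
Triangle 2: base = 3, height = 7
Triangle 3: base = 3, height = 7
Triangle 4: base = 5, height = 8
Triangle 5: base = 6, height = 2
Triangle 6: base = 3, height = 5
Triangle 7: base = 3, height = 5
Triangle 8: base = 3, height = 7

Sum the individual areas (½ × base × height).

(1/2)×5×6 + (1/2)×3×7 + (1/2)×3×7 + (1/2)×5×8 + (1/2)×6×2 + (1/2)×3×5 + (1/2)×3×5 + (1/2)×3×7 = 87.5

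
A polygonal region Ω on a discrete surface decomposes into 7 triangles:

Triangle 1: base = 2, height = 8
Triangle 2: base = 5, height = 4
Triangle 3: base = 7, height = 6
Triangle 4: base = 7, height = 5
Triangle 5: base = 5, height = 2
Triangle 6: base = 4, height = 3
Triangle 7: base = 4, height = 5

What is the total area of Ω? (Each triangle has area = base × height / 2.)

(1/2)×2×8 + (1/2)×5×4 + (1/2)×7×6 + (1/2)×7×5 + (1/2)×5×2 + (1/2)×4×3 + (1/2)×4×5 = 77.5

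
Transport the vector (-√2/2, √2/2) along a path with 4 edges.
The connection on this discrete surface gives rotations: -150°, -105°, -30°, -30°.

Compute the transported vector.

Total rotation: (-150°) + (-105°) + (-30°) + (-30°) = -315° ≡ 45° (mod 360°). Final vector: (-1, 0)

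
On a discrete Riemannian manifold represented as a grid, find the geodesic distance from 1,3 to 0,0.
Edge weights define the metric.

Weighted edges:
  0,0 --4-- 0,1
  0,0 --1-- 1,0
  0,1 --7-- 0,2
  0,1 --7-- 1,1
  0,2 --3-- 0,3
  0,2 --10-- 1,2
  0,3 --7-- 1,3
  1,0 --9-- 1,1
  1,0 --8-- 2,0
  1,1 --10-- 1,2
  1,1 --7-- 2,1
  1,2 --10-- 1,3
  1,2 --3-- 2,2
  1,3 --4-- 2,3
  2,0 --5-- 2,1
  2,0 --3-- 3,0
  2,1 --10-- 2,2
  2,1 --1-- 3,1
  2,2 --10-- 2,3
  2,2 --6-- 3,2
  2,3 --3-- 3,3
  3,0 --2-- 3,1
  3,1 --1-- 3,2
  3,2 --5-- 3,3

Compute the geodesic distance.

Shortest path: 1,3 → 0,3 → 0,2 → 0,1 → 0,0, total weight = 21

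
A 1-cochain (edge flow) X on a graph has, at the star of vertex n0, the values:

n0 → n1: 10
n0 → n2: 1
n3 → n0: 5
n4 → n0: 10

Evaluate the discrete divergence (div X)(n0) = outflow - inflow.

Divergence = sum of outgoing flows = 10 + 1 + (-5) + (-10) = -4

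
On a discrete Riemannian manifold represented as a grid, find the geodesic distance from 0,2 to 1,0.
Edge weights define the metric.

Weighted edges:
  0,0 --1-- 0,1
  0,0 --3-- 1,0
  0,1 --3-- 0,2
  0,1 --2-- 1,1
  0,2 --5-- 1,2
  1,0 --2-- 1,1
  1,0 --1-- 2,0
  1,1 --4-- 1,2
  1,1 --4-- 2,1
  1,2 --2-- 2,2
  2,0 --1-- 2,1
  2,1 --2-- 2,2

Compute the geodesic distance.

Shortest path: 0,2 → 0,1 → 0,0 → 1,0, total weight = 7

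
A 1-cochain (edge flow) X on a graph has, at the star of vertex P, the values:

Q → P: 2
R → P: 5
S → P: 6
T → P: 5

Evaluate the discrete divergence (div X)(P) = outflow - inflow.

Divergence = sum of outgoing flows = (-2) + (-5) + (-6) + (-5) = -18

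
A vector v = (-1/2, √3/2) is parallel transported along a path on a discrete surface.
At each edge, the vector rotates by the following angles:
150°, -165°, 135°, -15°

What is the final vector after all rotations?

Total rotation: 150° + (-165°) + 135° + (-15°) = 105°. Final vector: (-0.7071, -0.7071)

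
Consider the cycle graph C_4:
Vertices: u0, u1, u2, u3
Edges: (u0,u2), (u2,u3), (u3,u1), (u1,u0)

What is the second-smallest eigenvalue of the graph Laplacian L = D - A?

The cycle graph C_n has Laplacian eigenvalues λ_k = 2 − 2cos(2πk/n), k = 0, 1, …, n−1. Here n = 4:
k=0: 2 − 2cos(0) = 0.0; k=1: 2 − 2cos(π/2) = 2.0; k=2: 2 − 2cos(π) = 4.0; k=3: 2 − 2cos(3π/2) = 2.0.
Laplacian eigenvalues: [0.0, 2.0, 2.0, 4.0]. Algebraic connectivity (smallest non-zero eigenvalue) = 2.0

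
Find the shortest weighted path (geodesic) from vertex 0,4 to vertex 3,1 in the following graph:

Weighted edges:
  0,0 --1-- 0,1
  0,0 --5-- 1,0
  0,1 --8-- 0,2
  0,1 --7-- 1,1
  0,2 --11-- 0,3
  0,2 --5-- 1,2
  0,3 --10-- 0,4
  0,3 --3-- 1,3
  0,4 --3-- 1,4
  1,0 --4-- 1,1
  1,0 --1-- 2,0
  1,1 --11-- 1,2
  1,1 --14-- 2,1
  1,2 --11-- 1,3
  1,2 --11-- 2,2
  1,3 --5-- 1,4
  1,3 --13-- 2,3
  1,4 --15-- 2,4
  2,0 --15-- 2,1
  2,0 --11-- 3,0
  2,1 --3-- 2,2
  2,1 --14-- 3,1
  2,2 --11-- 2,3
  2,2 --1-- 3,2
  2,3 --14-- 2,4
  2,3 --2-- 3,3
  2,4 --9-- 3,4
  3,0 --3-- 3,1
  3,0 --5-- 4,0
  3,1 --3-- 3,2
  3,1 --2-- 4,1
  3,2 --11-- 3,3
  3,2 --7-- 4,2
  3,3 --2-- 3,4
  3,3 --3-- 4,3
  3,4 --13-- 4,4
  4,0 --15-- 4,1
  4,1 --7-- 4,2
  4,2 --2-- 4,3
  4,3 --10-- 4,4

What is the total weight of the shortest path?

Shortest path: 0,4 → 1,4 → 1,3 → 1,2 → 2,2 → 3,2 → 3,1, total weight = 34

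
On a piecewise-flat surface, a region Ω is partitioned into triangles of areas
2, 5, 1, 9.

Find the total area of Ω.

2 + 5 + 1 + 9 = 17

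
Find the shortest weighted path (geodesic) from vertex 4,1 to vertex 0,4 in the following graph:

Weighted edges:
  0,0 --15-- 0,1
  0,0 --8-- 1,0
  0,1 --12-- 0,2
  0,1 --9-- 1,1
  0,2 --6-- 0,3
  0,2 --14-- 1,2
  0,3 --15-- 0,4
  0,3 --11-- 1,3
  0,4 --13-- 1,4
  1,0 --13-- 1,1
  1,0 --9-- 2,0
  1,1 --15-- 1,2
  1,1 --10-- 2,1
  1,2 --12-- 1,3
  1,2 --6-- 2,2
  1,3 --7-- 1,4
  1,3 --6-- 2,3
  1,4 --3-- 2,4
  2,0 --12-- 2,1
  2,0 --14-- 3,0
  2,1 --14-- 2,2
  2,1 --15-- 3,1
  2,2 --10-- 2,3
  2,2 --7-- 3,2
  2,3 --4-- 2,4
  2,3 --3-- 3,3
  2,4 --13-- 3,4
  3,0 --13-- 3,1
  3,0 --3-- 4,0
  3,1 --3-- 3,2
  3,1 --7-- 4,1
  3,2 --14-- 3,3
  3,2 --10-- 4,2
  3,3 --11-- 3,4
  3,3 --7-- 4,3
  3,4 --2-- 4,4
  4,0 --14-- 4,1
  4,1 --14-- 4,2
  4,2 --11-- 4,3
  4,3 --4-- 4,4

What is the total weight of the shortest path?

Shortest path: 4,1 → 3,1 → 3,2 → 2,2 → 2,3 → 2,4 → 1,4 → 0,4, total weight = 47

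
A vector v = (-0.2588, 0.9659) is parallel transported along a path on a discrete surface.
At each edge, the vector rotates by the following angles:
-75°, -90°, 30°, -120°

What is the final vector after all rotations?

Total rotation: (-75°) + (-90°) + 30° + (-120°) = -255° ≡ 105° (mod 360°). Final vector: (-0.8660, -0.5000)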